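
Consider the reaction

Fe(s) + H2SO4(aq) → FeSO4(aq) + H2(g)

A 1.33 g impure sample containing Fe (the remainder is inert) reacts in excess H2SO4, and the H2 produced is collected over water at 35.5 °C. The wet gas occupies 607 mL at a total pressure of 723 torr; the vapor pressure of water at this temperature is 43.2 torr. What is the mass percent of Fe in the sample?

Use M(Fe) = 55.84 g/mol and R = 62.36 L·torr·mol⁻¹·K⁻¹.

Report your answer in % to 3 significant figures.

P(H2) = 723 − 43.2 = 679.8 torr
n(H2) = PV/RT = (679.8 × 0.6070) / (62.36 × 308.65) = 0.02144 mol
n(Fe) = (1/1) × 0.02144 = 0.02144 mol
m(Fe) = 0.02144 × 55.84 = 1.197 g
%Fe = 1.197 / 1.33 × 100 = 90.00%

90.0 %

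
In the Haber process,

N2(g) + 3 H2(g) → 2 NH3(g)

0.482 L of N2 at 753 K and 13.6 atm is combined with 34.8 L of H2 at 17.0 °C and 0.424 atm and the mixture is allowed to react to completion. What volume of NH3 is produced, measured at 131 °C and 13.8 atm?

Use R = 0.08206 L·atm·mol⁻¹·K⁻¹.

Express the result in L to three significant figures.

0.510 L

n(N2) = PV/RT = (13.6 × 0.482) / (0.08206 × 753) = 0.1061 mol
n(H2) = PV/RT = (0.424 × 34.8) / (0.08206 × 290.15) = 0.6197 mol
For 0.1061 mol N2, stoichiometry requires (3/1) × 0.1061 = 0.3183 mol H2; 0.6197 mol is available, so N2 is limiting.
n(NH3) = (2/1) × 0.1061 = 0.2122 mol
V(NH3) = nRT/P = 0.2122 × 0.08206 × 404.15 / 13.8 = 0.5100 L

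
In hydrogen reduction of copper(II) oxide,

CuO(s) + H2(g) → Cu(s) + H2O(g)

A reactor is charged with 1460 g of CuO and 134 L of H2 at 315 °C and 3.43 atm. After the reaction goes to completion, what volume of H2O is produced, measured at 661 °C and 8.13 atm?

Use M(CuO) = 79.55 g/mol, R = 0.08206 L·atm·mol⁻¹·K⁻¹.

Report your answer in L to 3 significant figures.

n(CuO) = 1460 / 79.55 = 18.35 mol
n(H2) = PV/RT = (3.43 × 134) / (0.08206 × 588.15) = 9.523 mol
For 18.35 mol CuO, stoichiometry requires (1/1) × 18.35 = 18.35 mol H2; 9.523 mol is available, so H2 is limiting.
n(H2O) = (1/1) × 9.523 = 9.523 mol
V(H2O) = nRT/P = 9.523 × 0.08206 × 934.15 / 8.13 = 89.79 L

89.8 L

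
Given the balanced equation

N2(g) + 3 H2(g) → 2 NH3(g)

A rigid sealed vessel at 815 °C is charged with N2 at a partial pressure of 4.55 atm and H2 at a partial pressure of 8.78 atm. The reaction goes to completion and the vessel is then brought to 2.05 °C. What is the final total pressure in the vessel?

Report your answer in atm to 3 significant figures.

1.89 atm

With V and T fixed, P_i ∝ n_i, so the mole ratios apply directly to partial pressures at 815 °C.
P(H2) required for 4.55 atm of N2 = (3/1) × 4.55 = 13.65 atm; available 8.78 atm, so H2 is limiting.
P(N2) remaining = 4.55 − (1/3) × 8.78 = 1.623 atm
P(gaseous products) = (2)/3 × 8.78 = 5.853 atm
P_total at 815 °C = 1.623 + 5.853 = 7.476 atm
Scaling to 2.05 °C: P = 7.476 × 275.2/1088.15 = 1.891 atm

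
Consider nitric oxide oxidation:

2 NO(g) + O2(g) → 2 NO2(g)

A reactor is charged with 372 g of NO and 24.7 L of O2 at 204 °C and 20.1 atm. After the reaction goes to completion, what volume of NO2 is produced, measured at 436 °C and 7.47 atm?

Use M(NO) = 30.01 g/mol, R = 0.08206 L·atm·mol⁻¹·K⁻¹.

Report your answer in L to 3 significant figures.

96.6 L

n(NO) = 372 / 30.01 = 12.40 mol
n(O2) = PV/RT = (20.1 × 24.7) / (0.08206 × 477.15) = 12.68 mol
For 12.40 mol NO, stoichiometry requires (1/2) × 12.40 = 6.200 mol O2; 12.68 mol is available, so NO is limiting.
n(NO2) = (2/2) × 12.40 = 12.40 mol
V(NO2) = nRT/P = 12.40 × 0.08206 × 709.15 / 7.47 = 96.60 L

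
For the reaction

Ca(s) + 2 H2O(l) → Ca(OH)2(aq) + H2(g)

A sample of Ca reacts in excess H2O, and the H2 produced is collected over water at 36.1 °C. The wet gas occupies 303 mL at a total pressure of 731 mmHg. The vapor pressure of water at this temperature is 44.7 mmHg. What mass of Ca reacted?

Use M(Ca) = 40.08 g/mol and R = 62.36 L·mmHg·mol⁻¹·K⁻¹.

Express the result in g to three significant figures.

P(H2) = 731 − 44.7 = 686.3 mmHg
n(H2) = PV/RT = (686.3 × 0.3030) / (62.36 × 309.25) = 0.01078 mol
n(Ca) = (1/1) × 0.01078 = 0.01078 mol
m(Ca) = 0.01078 × 40.08 = 0.4321 g

0.432 g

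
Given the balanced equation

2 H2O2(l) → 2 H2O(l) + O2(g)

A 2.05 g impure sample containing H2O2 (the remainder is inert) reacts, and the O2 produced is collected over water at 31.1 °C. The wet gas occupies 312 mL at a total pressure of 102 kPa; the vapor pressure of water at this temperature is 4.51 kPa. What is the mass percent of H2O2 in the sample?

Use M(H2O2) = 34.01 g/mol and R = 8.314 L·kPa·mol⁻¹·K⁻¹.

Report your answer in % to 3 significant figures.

P(O2) = 102 − 4.51 = 97.49 kPa
n(O2) = PV/RT = (97.49 × 0.3120) / (8.314 × 304.25) = 0.01202 mol
n(H2O2) = (2/1) × 0.01202 = 0.02404 mol
m(H2O2) = 0.02404 × 34.01 = 0.8176 g
%H2O2 = 0.8176 / 2.05 × 100 = 39.88%

39.9 %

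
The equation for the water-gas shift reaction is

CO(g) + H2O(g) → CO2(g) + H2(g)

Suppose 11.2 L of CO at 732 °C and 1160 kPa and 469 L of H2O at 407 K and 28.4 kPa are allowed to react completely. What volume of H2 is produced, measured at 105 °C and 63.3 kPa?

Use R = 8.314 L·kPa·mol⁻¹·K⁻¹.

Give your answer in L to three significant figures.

n(CO) = PV/RT = (1160 × 11.2) / (8.314 × 1005.15) = 1.555 mol
n(H2O) = PV/RT = (28.4 × 469) / (8.314 × 407) = 3.936 mol
For 1.555 mol CO, stoichiometry requires (1/1) × 1.555 = 1.555 mol H2O; 3.936 mol is available, so CO is limiting.
n(H2) = (1/1) × 1.555 = 1.555 mol
V(H2) = nRT/P = 1.555 × 8.314 × 378.15 / 63.3 = 77.23 L

77.2 L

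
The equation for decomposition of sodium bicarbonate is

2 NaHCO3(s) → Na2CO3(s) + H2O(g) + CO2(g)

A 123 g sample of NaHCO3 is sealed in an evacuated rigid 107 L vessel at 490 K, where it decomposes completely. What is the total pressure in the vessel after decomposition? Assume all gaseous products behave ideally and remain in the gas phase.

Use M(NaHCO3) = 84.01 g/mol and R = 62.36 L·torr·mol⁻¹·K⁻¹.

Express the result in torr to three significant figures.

418 torr

n(NaHCO3) = 123 / 84.01 = 1.464 mol
n(gas produced) = (2/2) × 1.464 = 1.464 mol
P = nRT/V = 1.464 × 62.36 × 490 / 107 = 418.1 torr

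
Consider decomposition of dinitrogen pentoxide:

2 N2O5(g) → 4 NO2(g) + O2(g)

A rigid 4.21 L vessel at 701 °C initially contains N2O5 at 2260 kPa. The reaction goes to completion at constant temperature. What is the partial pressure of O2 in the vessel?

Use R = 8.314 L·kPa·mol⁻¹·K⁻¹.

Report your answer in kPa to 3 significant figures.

n(N2O5)₀ = PV/RT = (2260 × 4.21) / (8.314 × 974.15) = 1.175 mol
n(O2) = (1/2) × 1.175 = 0.5875 mol
P(O2) = nRT/V = 0.5875 × 8.314 × 974.15 / 4.21 = 1130 kPa

1130 kPa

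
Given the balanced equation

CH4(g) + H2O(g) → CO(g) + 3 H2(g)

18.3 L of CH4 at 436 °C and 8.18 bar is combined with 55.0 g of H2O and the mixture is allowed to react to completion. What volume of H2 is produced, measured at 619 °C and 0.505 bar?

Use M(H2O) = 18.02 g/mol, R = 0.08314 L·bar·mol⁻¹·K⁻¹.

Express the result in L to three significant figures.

1120 L

n(CH4) = PV/RT = (8.18 × 18.3) / (0.08314 × 709.15) = 2.539 mol
n(H2O) = 55.0 / 18.02 = 3.052 mol
For 2.539 mol CH4, stoichiometry requires (1/1) × 2.539 = 2.539 mol H2O; 3.052 mol is available, so CH4 is limiting.
n(H2) = (3/1) × 2.539 = 7.617 mol
V(H2) = nRT/P = 7.617 × 0.08314 × 892.15 / 0.505 = 1119 L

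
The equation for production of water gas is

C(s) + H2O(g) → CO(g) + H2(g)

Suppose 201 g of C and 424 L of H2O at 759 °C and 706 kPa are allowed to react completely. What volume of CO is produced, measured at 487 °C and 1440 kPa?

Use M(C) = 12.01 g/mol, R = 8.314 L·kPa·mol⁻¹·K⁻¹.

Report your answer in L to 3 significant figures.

73.5 L

n(C) = 201 / 12.01 = 16.74 mol
n(H2O) = PV/RT = (706 × 424) / (8.314 × 1032.15) = 34.88 mol
For 16.74 mol C, stoichiometry requires (1/1) × 16.74 = 16.74 mol H2O; 34.88 mol is available, so C is limiting.
n(CO) = (1/1) × 16.74 = 16.74 mol
V(CO) = nRT/P = 16.74 × 8.314 × 760.15 / 1440 = 73.47 L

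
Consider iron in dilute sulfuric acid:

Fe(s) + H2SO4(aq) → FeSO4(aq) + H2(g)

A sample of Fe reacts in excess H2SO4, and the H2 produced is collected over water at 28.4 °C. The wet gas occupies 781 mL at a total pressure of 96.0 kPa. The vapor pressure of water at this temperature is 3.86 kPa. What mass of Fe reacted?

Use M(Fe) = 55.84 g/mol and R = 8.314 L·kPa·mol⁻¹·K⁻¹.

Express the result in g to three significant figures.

1.60 g

P(H2) = 96.0 − 3.86 = 92.14 kPa
n(H2) = PV/RT = (92.14 × 0.7810) / (8.314 × 301.55) = 0.02870 mol
n(Fe) = (1/1) × 0.02870 = 0.02870 mol
m(Fe) = 0.02870 × 55.84 = 1.603 g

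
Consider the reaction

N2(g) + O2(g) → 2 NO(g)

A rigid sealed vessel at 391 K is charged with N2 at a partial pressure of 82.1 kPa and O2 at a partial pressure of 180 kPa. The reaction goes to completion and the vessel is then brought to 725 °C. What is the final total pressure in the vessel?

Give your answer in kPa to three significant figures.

669 kPa

Because the vessel is rigid and T is held at 391 K, work the stoichiometry in partial pressures (P_i = n_iRT/V).
P(O2) required for 82.1 kPa of N2 = (1/1) × 82.1 = 82.10 kPa; available 180 kPa, so N2 is limiting.
P(O2) remaining = 180 − (1/1) × 82.1 = 97.90 kPa
P(gaseous products) = (2)/1 × 82.1 = 164.2 kPa
P_total at 391 K = 97.90 + 164.2 = 262.1 kPa
Scaling to 725 °C: P = 262.1 × 998.15/391 = 669.1 kPa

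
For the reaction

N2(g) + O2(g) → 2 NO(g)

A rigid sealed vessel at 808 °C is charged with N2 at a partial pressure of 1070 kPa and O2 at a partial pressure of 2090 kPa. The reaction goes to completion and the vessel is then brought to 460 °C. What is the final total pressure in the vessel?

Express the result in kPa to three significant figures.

2140 kPa

Because the vessel is rigid and T is held at 808 °C, work the stoichiometry in partial pressures (P_i = n_iRT/V).
P(O2) required for 1070 kPa of N2 = (1/1) × 1070 = 1070 kPa; available 2090 kPa, so N2 is limiting.
P(O2) remaining = 2090 − (1/1) × 1070 = 1020 kPa
P(gaseous products) = (2)/1 × 1070 = 2140 kPa
P_total at 808 °C = 1020 + 2140 = 3160 kPa
Scaling to 460 °C: P = 3160 × 733.15/1081.15 = 2143 kPa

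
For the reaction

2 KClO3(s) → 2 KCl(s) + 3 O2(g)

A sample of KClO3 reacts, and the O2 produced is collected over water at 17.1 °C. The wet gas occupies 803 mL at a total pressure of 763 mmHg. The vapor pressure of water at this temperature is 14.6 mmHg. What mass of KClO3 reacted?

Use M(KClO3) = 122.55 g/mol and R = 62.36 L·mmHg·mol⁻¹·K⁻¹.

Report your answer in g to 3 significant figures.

P(O2) = 763 − 14.6 = 748.4 mmHg
n(O2) = PV/RT = (748.4 × 0.8030) / (62.36 × 290.25) = 0.03320 mol
n(KClO3) = (2/3) × 0.03320 = 0.02213 mol
m(KClO3) = 0.02213 × 122.55 = 2.712 g

2.71 g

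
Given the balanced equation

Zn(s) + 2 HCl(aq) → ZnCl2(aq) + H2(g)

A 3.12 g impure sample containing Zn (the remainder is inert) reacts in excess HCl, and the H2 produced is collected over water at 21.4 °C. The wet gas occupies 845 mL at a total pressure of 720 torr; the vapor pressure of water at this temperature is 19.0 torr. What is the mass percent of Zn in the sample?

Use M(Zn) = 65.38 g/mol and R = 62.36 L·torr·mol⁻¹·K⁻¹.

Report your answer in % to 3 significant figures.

67.6 %

P(H2) = 720 − 19.0 = 701.0 torr
n(H2) = PV/RT = (701.0 × 0.8450) / (62.36 × 294.55) = 0.03225 mol
n(Zn) = (1/1) × 0.03225 = 0.03225 mol
m(Zn) = 0.03225 × 65.38 = 2.109 g
%Zn = 2.109 / 3.12 × 100 = 67.60%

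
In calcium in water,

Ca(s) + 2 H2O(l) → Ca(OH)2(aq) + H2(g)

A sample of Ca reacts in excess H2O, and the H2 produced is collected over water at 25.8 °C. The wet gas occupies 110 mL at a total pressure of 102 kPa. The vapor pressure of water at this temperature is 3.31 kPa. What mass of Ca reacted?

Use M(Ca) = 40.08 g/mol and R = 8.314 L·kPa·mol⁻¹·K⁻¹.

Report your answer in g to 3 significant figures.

P(H2) = 102 − 3.31 = 98.69 kPa
n(H2) = PV/RT = (98.69 × 0.1100) / (8.314 × 298.95) = 0.004368 mol
n(Ca) = (1/1) × 0.004368 = 0.004368 mol
m(Ca) = 0.004368 × 40.08 = 0.1751 g

0.175 g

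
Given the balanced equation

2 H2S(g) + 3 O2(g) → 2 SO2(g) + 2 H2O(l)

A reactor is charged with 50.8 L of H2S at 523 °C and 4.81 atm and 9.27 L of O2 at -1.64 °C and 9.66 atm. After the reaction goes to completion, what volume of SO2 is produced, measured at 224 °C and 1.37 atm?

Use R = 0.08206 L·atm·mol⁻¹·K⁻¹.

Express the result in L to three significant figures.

n(H2S) = PV/RT = (4.81 × 50.8) / (0.08206 × 796.15) = 3.740 mol
n(O2) = PV/RT = (9.66 × 9.27) / (0.08206 × 271.51) = 4.019 mol
For 3.740 mol H2S, stoichiometry requires (3/2) × 3.740 = 5.610 mol O2; 4.019 mol is available, so O2 is limiting.
n(SO2) = (2/3) × 4.019 = 2.679 mol
V(SO2) = nRT/P = 2.679 × 0.08206 × 497.15 / 1.37 = 79.78 L

79.8 L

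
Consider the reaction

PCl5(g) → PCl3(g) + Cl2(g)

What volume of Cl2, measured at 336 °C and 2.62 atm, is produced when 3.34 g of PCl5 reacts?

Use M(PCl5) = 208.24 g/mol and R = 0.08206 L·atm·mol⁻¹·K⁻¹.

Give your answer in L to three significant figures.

n(PCl5) = 3.340 / 208.24 = 0.01604 mol
n(Cl2) = (1/1) × 0.01604 = 0.01604 mol
V = nRT/P = 0.01604 × 0.08206 × 609.15 / 2.62 = 0.3060 L

0.306 L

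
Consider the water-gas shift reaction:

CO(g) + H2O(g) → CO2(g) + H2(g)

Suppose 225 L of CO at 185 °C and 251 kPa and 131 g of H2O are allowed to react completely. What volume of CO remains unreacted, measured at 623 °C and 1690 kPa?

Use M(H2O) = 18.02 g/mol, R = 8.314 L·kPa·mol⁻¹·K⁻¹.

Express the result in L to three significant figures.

n(CO) = PV/RT = (251 × 225) / (8.314 × 458.15) = 14.83 mol
n(H2O) = 131 / 18.02 = 7.270 mol
For 14.83 mol CO, stoichiometry requires (1/1) × 14.83 = 14.83 mol H2O; 7.270 mol is available, so H2O is limiting.
n(CO) consumed = (1/1) × 7.270 = 7.270 mol; remaining = 14.83 − 7.270 = 7.560 mol
V(CO) = nRT/P = 7.560 × 8.314 × 896.15 / 1690 = 33.33 L

33.3 L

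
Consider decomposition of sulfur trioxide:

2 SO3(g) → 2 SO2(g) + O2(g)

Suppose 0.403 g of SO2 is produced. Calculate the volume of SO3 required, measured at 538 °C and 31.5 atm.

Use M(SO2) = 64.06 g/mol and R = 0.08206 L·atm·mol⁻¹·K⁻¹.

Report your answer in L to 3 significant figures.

0.0133 L

n(SO2) = 0.4030 / 64.06 = 0.006291 mol
n(SO3) = (2/2) × 0.006291 = 0.006291 mol
V = nRT/P = 0.006291 × 0.08206 × 811.15 / 31.5 = 0.01329 L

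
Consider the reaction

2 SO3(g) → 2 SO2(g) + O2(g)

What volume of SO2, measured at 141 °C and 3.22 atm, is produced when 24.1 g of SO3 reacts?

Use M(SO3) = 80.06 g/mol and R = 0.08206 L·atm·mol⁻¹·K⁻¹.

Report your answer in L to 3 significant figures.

3.18 L

n(SO3) = 24.10 / 80.06 = 0.3010 mol
n(SO2) = (2/2) × 0.3010 = 0.3010 mol
V = nRT/P = 0.3010 × 0.08206 × 414.15 / 3.22 = 3.177 L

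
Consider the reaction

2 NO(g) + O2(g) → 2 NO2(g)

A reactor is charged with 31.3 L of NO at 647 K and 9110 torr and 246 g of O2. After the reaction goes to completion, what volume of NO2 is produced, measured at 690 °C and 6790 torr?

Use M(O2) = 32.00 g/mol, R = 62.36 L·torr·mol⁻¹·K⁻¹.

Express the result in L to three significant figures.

n(NO) = PV/RT = (9110 × 31.3) / (62.36 × 647) = 7.067 mol
n(O2) = 246 / 32.00 = 7.688 mol
For 7.067 mol NO, stoichiometry requires (1/2) × 7.067 = 3.534 mol O2; 7.688 mol is available, so NO is limiting.
n(NO2) = (2/2) × 7.067 = 7.067 mol
V(NO2) = nRT/P = 7.067 × 62.36 × 963.15 / 6790 = 62.51 L

62.5 L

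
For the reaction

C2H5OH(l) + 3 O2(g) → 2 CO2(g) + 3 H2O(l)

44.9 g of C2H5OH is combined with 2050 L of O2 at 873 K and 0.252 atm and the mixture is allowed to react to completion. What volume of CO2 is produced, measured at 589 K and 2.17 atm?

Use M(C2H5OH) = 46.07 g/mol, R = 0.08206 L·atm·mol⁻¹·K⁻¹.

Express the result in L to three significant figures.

43.4 L

n(C2H5OH) = 44.9 / 46.07 = 0.9746 mol
n(O2) = PV/RT = (0.252 × 2050) / (0.08206 × 873) = 7.211 mol
For 0.9746 mol C2H5OH, stoichiometry requires (3/1) × 0.9746 = 2.924 mol O2; 7.211 mol is available, so C2H5OH is limiting.
n(CO2) = (2/1) × 0.9746 = 1.949 mol
V(CO2) = nRT/P = 1.949 × 0.08206 × 589 / 2.17 = 43.41 L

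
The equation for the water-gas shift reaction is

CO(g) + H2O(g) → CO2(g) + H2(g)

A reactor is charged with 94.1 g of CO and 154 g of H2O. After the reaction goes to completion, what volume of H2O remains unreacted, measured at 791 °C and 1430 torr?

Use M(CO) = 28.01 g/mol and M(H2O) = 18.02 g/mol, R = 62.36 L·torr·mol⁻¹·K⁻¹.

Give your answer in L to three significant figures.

241 L

n(CO) = 94.1 / 28.01 = 3.360 mol
n(H2O) = 154 / 18.02 = 8.546 mol
For 3.360 mol CO, stoichiometry requires (1/1) × 3.360 = 3.360 mol H2O; 8.546 mol is available, so CO is limiting.
n(H2O) consumed = (1/1) × 3.360 = 3.360 mol; remaining = 8.546 − 3.360 = 5.186 mol
V(H2O) = nRT/P = 5.186 × 62.36 × 1064.15 / 1430 = 240.7 L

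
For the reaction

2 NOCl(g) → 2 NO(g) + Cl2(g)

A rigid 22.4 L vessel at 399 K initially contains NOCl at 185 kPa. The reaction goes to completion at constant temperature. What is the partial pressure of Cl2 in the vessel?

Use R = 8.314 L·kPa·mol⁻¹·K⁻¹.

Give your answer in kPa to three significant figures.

92.5 kPa

n(NOCl)₀ = PV/RT = (185 × 22.4) / (8.314 × 399) = 1.249 mol
n(Cl2) = (1/2) × 1.249 = 0.6245 mol
P(Cl2) = nRT/V = 0.6245 × 8.314 × 399 / 22.4 = 92.48 kPa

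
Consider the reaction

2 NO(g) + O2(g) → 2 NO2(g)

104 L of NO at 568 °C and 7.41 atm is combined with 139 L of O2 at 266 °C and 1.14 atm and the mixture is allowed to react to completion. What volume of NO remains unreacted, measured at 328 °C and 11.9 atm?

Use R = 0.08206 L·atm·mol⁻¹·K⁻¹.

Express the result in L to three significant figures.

16.6 L

n(NO) = PV/RT = (7.41 × 104) / (0.08206 × 841.15) = 11.16 mol
n(O2) = PV/RT = (1.14 × 139) / (0.08206 × 539.15) = 3.582 mol
For 11.16 mol NO, stoichiometry requires (1/2) × 11.16 = 5.580 mol O2; 3.582 mol is available, so O2 is limiting.
n(NO) consumed = (2/1) × 3.582 = 7.164 mol; remaining = 11.16 − 7.164 = 3.996 mol
V(NO) = nRT/P = 3.996 × 0.08206 × 601.15 / 11.9 = 16.57 L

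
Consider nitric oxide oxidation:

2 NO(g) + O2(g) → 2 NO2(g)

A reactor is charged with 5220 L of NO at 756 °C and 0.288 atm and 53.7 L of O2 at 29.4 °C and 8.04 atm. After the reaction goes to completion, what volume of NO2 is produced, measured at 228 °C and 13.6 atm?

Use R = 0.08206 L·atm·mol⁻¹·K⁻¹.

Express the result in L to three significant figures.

53.8 L

n(NO) = PV/RT = (0.288 × 5220) / (0.08206 × 1029.15) = 17.80 mol
n(O2) = PV/RT = (8.04 × 53.7) / (0.08206 × 302.55) = 17.39 mol
For 17.80 mol NO, stoichiometry requires (1/2) × 17.80 = 8.900 mol O2; 17.39 mol is available, so NO is limiting.
n(NO2) = (2/2) × 17.80 = 17.80 mol
V(NO2) = nRT/P = 17.80 × 0.08206 × 501.15 / 13.6 = 53.82 L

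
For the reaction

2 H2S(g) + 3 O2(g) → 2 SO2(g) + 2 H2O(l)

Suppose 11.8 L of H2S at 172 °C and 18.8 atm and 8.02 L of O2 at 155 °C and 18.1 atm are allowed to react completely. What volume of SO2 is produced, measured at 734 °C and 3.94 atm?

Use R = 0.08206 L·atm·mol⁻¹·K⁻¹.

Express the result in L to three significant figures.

57.8 L

n(H2S) = PV/RT = (18.8 × 11.8) / (0.08206 × 445.15) = 6.073 mol
n(O2) = PV/RT = (18.1 × 8.02) / (0.08206 × 428.15) = 4.132 mol
For 6.073 mol H2S, stoichiometry requires (3/2) × 6.073 = 9.110 mol O2; 4.132 mol is available, so O2 is limiting.
n(SO2) = (2/3) × 4.132 = 2.755 mol
V(SO2) = nRT/P = 2.755 × 0.08206 × 1007.15 / 3.94 = 57.79 L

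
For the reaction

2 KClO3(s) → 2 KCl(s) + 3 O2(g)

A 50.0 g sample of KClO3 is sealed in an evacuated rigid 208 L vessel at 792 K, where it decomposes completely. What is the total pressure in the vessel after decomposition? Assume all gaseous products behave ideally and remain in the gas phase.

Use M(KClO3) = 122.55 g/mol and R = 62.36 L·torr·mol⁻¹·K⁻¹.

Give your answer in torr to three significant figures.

145 torr

n(KClO3) = 50.0 / 122.55 = 0.4080 mol
n(gas produced) = (3/2) × 0.4080 = 0.6120 mol
P = nRT/V = 0.6120 × 62.36 × 792 / 208 = 145.3 torr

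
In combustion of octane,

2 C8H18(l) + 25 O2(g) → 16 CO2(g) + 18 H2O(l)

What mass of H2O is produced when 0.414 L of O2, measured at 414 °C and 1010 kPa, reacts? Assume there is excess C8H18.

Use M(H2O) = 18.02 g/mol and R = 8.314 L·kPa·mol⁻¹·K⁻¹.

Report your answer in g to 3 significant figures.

0.950 g

n(O2) = PV/RT = (1010 × 0.414) / (8.314 × 687.15) = 0.07319 mol
n(H2O) = (18/25) × 0.07319 = 0.05270 mol
m(H2O) = 0.05270 × 18.02 = 0.9497 g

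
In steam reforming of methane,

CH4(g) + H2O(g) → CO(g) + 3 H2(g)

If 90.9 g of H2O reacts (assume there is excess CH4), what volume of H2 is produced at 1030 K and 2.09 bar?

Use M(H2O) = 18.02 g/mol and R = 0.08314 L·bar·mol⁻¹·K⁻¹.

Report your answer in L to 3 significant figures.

n(H2O) = 90.90 / 18.02 = 5.044 mol
n(H2) = (3/1) × 5.044 = 15.13 mol
V = nRT/P = 15.13 × 0.08314 × 1030 / 2.09 = 619.9 L

620 L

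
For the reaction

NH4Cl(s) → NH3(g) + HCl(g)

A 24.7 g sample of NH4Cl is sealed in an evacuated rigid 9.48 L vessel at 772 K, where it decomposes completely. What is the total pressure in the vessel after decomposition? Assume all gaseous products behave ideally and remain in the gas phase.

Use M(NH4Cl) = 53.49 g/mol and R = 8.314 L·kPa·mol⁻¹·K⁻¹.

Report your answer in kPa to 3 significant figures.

625 kPa

n(NH4Cl) = 24.7 / 53.49 = 0.4618 mol
n(gas produced) = (2/1) × 0.4618 = 0.9236 mol
P = nRT/V = 0.9236 × 8.314 × 772 / 9.48 = 625.3 kPa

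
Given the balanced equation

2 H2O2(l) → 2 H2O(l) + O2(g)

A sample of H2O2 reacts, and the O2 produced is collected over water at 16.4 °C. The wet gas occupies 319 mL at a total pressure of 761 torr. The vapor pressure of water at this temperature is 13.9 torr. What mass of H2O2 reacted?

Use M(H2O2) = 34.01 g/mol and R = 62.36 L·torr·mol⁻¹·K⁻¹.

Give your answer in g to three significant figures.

P(O2) = 761 − 13.9 = 747.1 torr
n(O2) = PV/RT = (747.1 × 0.3190) / (62.36 × 289.55) = 0.01320 mol
n(H2O2) = (2/1) × 0.01320 = 0.02640 mol
m(H2O2) = 0.02640 × 34.01 = 0.8979 g

0.898 g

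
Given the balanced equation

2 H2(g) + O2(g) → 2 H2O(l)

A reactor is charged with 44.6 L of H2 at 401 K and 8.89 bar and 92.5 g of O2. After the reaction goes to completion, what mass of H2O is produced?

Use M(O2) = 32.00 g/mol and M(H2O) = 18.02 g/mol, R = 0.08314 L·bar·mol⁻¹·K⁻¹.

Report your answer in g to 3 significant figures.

n(H2) = PV/RT = (8.89 × 44.6) / (0.08314 × 401) = 11.89 mol
n(O2) = 92.5 / 32.00 = 2.891 mol
For 11.89 mol H2, stoichiometry requires (1/2) × 11.89 = 5.945 mol O2; 2.891 mol is available, so O2 is limiting.
n(H2O) = (2/1) × 2.891 = 5.782 mol
m(H2O) = 5.782 × 18.02 = 104.2 g

104 g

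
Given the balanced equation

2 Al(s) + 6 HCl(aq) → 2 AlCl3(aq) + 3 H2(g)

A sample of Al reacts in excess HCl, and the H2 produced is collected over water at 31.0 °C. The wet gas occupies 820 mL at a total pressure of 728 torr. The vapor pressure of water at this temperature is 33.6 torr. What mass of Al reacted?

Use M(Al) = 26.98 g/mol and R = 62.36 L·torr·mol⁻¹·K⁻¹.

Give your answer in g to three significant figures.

0.540 g

P(H2) = 728 − 33.6 = 694.4 torr
n(H2) = PV/RT = (694.4 × 0.8200) / (62.36 × 304.15) = 0.03002 mol
n(Al) = (2/3) × 0.03002 = 0.02001 mol
m(Al) = 0.02001 × 26.98 = 0.5399 g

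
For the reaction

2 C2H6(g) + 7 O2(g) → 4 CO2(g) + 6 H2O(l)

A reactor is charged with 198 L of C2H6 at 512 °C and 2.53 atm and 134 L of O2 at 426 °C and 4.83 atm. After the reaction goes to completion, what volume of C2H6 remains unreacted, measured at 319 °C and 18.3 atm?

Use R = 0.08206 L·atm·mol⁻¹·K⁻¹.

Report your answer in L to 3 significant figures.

12.1 L

n(C2H6) = PV/RT = (2.53 × 198) / (0.08206 × 785.15) = 7.775 mol
n(O2) = PV/RT = (4.83 × 134) / (0.08206 × 699.15) = 11.28 mol
For 7.775 mol C2H6, stoichiometry requires (7/2) × 7.775 = 27.21 mol O2; 11.28 mol is available, so O2 is limiting.
n(C2H6) consumed = (2/7) × 11.28 = 3.223 mol; remaining = 7.775 − 3.223 = 4.552 mol
V(C2H6) = nRT/P = 4.552 × 0.08206 × 592.15 / 18.3 = 12.09 L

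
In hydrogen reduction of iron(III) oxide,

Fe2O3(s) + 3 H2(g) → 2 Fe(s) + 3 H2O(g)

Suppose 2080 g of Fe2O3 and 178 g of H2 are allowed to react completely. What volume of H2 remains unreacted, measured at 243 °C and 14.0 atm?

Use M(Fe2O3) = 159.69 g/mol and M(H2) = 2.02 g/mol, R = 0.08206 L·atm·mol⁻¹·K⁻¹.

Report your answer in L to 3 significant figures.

148 L

n(Fe2O3) = 2080 / 159.69 = 13.03 mol
n(H2) = 178 / 2.02 = 88.12 mol
For 13.03 mol Fe2O3, stoichiometry requires (3/1) × 13.03 = 39.09 mol H2; 88.12 mol is available, so Fe2O3 is limiting.
n(H2) consumed = (3/1) × 13.03 = 39.09 mol; remaining = 88.12 − 39.09 = 49.03 mol
V(H2) = nRT/P = 49.03 × 0.08206 × 516.15 / 14.0 = 148.3 L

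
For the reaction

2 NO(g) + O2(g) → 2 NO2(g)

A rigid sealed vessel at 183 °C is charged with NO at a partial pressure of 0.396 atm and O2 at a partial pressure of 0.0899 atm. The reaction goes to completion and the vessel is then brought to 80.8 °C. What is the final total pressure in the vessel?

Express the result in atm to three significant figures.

Because the vessel is rigid and T is held at 183 °C, work the stoichiometry in partial pressures (P_i = n_iRT/V).
P(O2) required for 0.396 atm of NO = (1/2) × 0.396 = 0.1980 atm; available 0.0899 atm, so O2 is limiting.
P(NO) remaining = 0.396 − (2/1) × 0.0899 = 0.2162 atm
P(gaseous products) = (2)/1 × 0.0899 = 0.1798 atm
P_total at 183 °C = 0.2162 + 0.1798 = 0.3960 atm
Scaling to 80.8 °C: P = 0.3960 × 353.95/456.15 = 0.3073 atm

0.307 atm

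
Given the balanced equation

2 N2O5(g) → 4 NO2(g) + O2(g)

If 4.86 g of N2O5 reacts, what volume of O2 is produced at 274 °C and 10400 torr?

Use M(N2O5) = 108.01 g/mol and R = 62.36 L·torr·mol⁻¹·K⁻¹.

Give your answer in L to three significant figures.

n(N2O5) = 4.860 / 108.01 = 0.04500 mol
n(O2) = (1/2) × 0.04500 = 0.02250 mol
V = nRT/P = 0.02250 × 62.36 × 547.15 / 10400 = 0.07382 L

0.0738 L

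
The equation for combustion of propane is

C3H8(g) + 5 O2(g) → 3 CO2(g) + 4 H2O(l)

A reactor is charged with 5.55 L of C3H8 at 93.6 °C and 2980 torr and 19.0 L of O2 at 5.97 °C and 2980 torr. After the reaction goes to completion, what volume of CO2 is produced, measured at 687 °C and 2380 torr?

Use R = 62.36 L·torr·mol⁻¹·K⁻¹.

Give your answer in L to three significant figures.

49.1 L

n(C3H8) = PV/RT = (2980 × 5.55) / (62.36 × 366.75) = 0.7232 mol
n(O2) = PV/RT = (2980 × 19.0) / (62.36 × 279.12) = 3.253 mol
For 0.7232 mol C3H8, stoichiometry requires (5/1) × 0.7232 = 3.616 mol O2; 3.253 mol is available, so O2 is limiting.
n(CO2) = (3/5) × 3.253 = 1.952 mol
V(CO2) = nRT/P = 1.952 × 62.36 × 960.15 / 2380 = 49.11 L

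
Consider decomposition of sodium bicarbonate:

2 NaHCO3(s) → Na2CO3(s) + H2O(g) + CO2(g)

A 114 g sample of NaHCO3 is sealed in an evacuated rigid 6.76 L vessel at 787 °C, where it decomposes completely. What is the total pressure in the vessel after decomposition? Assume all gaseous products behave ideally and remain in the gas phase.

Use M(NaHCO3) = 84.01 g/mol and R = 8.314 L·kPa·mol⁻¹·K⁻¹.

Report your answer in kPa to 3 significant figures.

n(NaHCO3) = 114 / 84.01 = 1.357 mol
n(gas produced) = (2/2) × 1.357 = 1.357 mol
P = nRT/V = 1.357 × 8.314 × 1060.15 / 6.76 = 1769 kPa

1770 kPa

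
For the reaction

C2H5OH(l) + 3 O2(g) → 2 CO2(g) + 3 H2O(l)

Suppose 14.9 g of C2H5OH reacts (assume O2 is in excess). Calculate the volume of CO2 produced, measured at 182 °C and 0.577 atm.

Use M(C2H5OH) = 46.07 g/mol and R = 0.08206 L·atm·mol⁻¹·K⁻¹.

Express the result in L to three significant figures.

n(C2H5OH) = 14.90 / 46.07 = 0.3234 mol
n(CO2) = (2/1) × 0.3234 = 0.6468 mol
V = nRT/P = 0.6468 × 0.08206 × 455.15 / 0.577 = 41.87 L

41.9 L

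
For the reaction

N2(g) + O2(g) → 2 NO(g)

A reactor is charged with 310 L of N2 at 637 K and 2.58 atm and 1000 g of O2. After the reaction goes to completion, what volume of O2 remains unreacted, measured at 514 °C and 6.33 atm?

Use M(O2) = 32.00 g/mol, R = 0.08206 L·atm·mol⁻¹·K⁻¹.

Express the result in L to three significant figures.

n(N2) = PV/RT = (2.58 × 310) / (0.08206 × 637) = 15.30 mol
n(O2) = 1000 / 32.00 = 31.25 mol
For 15.30 mol N2, stoichiometry requires (1/1) × 15.30 = 15.30 mol O2; 31.25 mol is available, so N2 is limiting.
n(O2) consumed = (1/1) × 15.30 = 15.30 mol; remaining = 31.25 − 15.30 = 15.95 mol
V(O2) = nRT/P = 15.95 × 0.08206 × 787.15 / 6.33 = 162.8 L

163 L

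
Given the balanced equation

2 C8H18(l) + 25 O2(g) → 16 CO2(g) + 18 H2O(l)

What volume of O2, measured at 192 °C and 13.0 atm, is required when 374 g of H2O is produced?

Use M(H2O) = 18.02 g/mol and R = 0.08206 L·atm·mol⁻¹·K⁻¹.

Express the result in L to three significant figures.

n(H2O) = 374.0 / 18.02 = 20.75 mol
n(O2) = (25/18) × 20.75 = 28.82 mol
V = nRT/P = 28.82 × 0.08206 × 465.15 / 13.0 = 84.62 L

84.6 L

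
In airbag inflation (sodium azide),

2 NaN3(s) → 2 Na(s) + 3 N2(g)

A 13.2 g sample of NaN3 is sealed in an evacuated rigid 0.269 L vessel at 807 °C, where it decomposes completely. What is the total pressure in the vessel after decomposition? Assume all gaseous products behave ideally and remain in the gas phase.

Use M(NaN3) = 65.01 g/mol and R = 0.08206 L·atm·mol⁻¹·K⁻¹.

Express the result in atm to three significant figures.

n(NaN3) = 13.2 / 65.01 = 0.2030 mol
n(gas produced) = (3/2) × 0.2030 = 0.3045 mol
P = nRT/V = 0.3045 × 0.08206 × 1080.15 / 0.269 = 100.3 atm

100 atm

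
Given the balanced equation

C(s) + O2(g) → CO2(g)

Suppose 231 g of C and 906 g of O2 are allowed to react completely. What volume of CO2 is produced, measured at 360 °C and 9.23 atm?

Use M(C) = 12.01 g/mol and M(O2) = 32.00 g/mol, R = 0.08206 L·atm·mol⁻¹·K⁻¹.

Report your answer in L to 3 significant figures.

n(C) = 231 / 12.01 = 19.23 mol
n(O2) = 906 / 32.00 = 28.31 mol
For 19.23 mol C, stoichiometry requires (1/1) × 19.23 = 19.23 mol O2; 28.31 mol is available, so C is limiting.
n(CO2) = (1/1) × 19.23 = 19.23 mol
V(CO2) = nRT/P = 19.23 × 0.08206 × 633.15 / 9.23 = 108.2 L

108 L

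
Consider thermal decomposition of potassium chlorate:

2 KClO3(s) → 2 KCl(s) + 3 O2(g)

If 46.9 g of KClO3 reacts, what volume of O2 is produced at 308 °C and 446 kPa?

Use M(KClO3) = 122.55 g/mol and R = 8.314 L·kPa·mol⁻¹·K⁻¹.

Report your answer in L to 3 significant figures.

6.22 L

n(KClO3) = 46.90 / 122.55 = 0.3827 mol
n(O2) = (3/2) × 0.3827 = 0.5740 mol
V = nRT/P = 0.5740 × 8.314 × 581.15 / 446 = 6.218 L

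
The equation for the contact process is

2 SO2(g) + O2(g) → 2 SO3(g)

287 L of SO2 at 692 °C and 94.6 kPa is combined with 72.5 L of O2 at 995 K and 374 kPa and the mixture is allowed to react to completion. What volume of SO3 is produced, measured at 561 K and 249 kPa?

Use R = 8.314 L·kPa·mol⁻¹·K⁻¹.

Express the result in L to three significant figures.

n(SO2) = PV/RT = (94.6 × 287) / (8.314 × 965.15) = 3.384 mol
n(O2) = PV/RT = (374 × 72.5) / (8.314 × 995) = 3.278 mol
For 3.384 mol SO2, stoichiometry requires (1/2) × 3.384 = 1.692 mol O2; 3.278 mol is available, so SO2 is limiting.
n(SO3) = (2/2) × 3.384 = 3.384 mol
V(SO3) = nRT/P = 3.384 × 8.314 × 561 / 249 = 63.39 L

63.4 L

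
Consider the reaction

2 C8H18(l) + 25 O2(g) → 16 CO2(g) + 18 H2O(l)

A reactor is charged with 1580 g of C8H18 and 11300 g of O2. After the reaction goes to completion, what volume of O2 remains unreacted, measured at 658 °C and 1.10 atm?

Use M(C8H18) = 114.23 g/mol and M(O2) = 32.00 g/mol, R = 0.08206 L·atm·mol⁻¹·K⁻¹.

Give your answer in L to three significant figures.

12500 L

n(C8H18) = 1580 / 114.23 = 13.83 mol
n(O2) = 11300 / 32.00 = 353.1 mol
For 13.83 mol C8H18, stoichiometry requires (25/2) × 13.83 = 172.9 mol O2; 353.1 mol is available, so C8H18 is limiting.
n(O2) consumed = (25/2) × 13.83 = 172.9 mol; remaining = 353.1 − 172.9 = 180.2 mol
V(O2) = nRT/P = 180.2 × 0.08206 × 931.15 / 1.10 = 12520 L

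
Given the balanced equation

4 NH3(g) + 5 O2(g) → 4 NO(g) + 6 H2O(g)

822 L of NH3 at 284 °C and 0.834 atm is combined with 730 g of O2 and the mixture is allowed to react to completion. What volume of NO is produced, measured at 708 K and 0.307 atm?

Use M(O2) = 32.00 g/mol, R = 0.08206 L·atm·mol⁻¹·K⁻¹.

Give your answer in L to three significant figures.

n(NH3) = PV/RT = (0.834 × 822) / (0.08206 × 557.15) = 14.99 mol
n(O2) = 730 / 32.00 = 22.81 mol
For 14.99 mol NH3, stoichiometry requires (5/4) × 14.99 = 18.74 mol O2; 22.81 mol is available, so NH3 is limiting.
n(NO) = (4/4) × 14.99 = 14.99 mol
V(NO) = nRT/P = 14.99 × 0.08206 × 708 / 0.307 = 2837 L

2840 L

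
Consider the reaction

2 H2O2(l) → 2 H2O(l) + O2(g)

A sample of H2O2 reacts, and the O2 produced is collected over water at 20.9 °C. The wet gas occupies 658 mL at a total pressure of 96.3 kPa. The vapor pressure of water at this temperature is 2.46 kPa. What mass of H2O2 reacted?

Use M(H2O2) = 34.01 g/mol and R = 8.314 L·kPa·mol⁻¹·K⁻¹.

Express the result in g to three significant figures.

P(O2) = 96.3 − 2.46 = 93.84 kPa
n(O2) = PV/RT = (93.84 × 0.6580) / (8.314 × 294.05) = 0.02526 mol
n(H2O2) = (2/1) × 0.02526 = 0.05052 mol
m(H2O2) = 0.05052 × 34.01 = 1.718 g

1.72 g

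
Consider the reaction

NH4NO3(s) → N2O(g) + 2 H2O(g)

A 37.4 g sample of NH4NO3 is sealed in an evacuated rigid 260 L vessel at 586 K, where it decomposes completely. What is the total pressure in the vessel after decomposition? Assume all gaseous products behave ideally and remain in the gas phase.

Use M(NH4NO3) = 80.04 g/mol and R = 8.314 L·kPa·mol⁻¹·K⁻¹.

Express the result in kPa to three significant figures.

26.3 kPa

n(NH4NO3) = 37.4 / 80.04 = 0.4673 mol
n(gas produced) = (3/1) × 0.4673 = 1.402 mol
P = nRT/V = 1.402 × 8.314 × 586 / 260 = 26.27 kPa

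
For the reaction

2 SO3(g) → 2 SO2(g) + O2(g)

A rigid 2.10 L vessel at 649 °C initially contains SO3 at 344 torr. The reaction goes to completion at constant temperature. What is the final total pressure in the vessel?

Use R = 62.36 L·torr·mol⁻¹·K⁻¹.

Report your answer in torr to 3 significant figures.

Since T and V are fixed, P_final/P_initial = n_final/n_initial = 3/2.
P_final = (3/2) × 344 = 516.0 torr

516 torr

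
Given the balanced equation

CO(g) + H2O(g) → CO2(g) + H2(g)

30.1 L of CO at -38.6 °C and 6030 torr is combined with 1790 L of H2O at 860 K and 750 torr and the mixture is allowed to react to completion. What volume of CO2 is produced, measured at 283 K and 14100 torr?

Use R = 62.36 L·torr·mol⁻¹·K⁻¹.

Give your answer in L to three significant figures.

n(CO) = PV/RT = (6030 × 30.1) / (62.36 × 234.55) = 12.41 mol
n(H2O) = PV/RT = (750 × 1790) / (62.36 × 860) = 25.03 mol
For 12.41 mol CO, stoichiometry requires (1/1) × 12.41 = 12.41 mol H2O; 25.03 mol is available, so CO is limiting.
n(CO2) = (1/1) × 12.41 = 12.41 mol
V(CO2) = nRT/P = 12.41 × 62.36 × 283 / 14100 = 15.53 L

15.5 L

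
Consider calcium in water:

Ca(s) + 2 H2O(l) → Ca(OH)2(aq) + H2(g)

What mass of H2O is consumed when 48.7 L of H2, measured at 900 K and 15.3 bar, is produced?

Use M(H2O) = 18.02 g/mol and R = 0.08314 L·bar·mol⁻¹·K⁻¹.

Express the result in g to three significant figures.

359 g

n(H2) = PV/RT = (15.3 × 48.7) / (0.08314 × 900) = 9.958 mol
n(H2O) = (2/1) × 9.958 = 19.92 mol
m(H2O) = 19.92 × 18.02 = 359.0 g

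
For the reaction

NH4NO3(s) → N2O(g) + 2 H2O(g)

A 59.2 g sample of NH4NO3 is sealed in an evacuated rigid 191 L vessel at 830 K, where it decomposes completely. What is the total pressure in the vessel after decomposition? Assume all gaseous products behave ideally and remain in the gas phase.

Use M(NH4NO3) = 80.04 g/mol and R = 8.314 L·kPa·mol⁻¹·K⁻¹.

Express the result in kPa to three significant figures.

80.2 kPa

n(NH4NO3) = 59.2 / 80.04 = 0.7396 mol
n(gas produced) = (3/1) × 0.7396 = 2.219 mol
P = nRT/V = 2.219 × 8.314 × 830 / 191 = 80.17 kPa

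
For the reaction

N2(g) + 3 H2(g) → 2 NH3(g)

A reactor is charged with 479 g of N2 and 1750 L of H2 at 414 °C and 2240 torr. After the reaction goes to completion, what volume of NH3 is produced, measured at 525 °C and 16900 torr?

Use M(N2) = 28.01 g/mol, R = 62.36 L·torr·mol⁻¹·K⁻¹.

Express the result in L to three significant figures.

n(N2) = 479 / 28.01 = 17.10 mol
n(H2) = PV/RT = (2240 × 1750) / (62.36 × 687.15) = 91.48 mol
For 17.10 mol N2, stoichiometry requires (3/1) × 17.10 = 51.30 mol H2; 91.48 mol is available, so N2 is limiting.
n(NH3) = (2/1) × 17.10 = 34.20 mol
V(NH3) = nRT/P = 34.20 × 62.36 × 798.15 / 16900 = 100.7 L

101 L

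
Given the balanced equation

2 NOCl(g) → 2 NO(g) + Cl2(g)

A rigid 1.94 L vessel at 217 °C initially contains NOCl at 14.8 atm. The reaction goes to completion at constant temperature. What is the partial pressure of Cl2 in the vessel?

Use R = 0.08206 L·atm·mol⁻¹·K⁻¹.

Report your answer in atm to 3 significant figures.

7.40 atm

n(NOCl)₀ = PV/RT = (14.8 × 1.94) / (0.08206 × 490.15) = 0.7138 mol
n(Cl2) = (1/2) × 0.7138 = 0.3569 mol
P(Cl2) = nRT/V = 0.3569 × 0.08206 × 490.15 / 1.94 = 7.400 atm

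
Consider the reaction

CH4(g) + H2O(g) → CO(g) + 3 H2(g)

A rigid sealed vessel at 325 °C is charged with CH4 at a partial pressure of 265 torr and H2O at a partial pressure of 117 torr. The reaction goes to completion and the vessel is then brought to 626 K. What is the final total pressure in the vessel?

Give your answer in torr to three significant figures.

645 torr

At constant V, partial pressures at 325 °C are proportional to moles, so apply stoichiometry directly to pressures.
P(H2O) required for 265 torr of CH4 = (1/1) × 265 = 265.0 torr; available 117 torr, so H2O is limiting.
P(CH4) remaining = 265 − (1/1) × 117 = 148.0 torr
P(gaseous products) = (1+3)/1 × 117 = 468.0 torr
P_total at 325 °C = 148.0 + 468.0 = 616.0 torr
Scaling to 626 K: P = 616.0 × 626/598.15 = 644.7 torr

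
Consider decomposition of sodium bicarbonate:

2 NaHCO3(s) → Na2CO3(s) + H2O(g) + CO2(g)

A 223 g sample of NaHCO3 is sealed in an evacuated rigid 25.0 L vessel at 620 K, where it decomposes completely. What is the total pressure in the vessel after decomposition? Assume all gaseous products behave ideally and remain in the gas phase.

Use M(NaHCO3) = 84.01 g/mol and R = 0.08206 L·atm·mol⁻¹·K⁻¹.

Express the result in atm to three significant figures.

n(NaHCO3) = 223 / 84.01 = 2.654 mol
n(gas produced) = (2/2) × 2.654 = 2.654 mol
P = nRT/V = 2.654 × 0.08206 × 620 / 25.0 = 5.401 atm

5.40 atm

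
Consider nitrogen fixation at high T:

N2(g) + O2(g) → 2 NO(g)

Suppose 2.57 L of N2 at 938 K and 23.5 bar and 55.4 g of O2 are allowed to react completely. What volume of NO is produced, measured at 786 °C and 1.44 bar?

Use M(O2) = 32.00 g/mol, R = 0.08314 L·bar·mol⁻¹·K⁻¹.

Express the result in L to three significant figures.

n(N2) = PV/RT = (23.5 × 2.57) / (0.08314 × 938) = 0.7744 mol
n(O2) = 55.4 / 32.00 = 1.731 mol
For 0.7744 mol N2, stoichiometry requires (1/1) × 0.7744 = 0.7744 mol O2; 1.731 mol is available, so N2 is limiting.
n(NO) = (2/1) × 0.7744 = 1.549 mol
V(NO) = nRT/P = 1.549 × 0.08314 × 1059.15 / 1.44 = 94.72 L

94.7 L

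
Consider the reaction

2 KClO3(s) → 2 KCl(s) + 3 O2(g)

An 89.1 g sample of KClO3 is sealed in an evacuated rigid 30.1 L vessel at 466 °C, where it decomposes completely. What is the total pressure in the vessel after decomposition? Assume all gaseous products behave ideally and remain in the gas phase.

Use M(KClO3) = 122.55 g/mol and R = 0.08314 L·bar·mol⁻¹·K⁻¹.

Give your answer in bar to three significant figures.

n(KClO3) = 89.1 / 122.55 = 0.7271 mol
n(gas produced) = (3/2) × 0.7271 = 1.091 mol
P = nRT/V = 1.091 × 0.08314 × 739.15 / 30.1 = 2.227 bar

2.23 bar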